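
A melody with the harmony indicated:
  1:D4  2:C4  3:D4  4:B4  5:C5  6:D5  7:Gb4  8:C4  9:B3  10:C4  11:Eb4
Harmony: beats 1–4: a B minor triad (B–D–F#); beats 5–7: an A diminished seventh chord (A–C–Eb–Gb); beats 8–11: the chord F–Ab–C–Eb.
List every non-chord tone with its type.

The harmony at that moment is B minor triad (B, D, F#); C4 is not a chord tone.
It is approached by step down from D4 and left by step up to D4.
Step away and step back to the same note — a neighbor tone (lower neighbor).
The harmony at that moment is A diminished seventh chord (A, C, Eb, Gb); D5 is not a chord tone.
It is approached by step up from C5 and left by leap down to Gb4.
Step in, leap out — an escape tone.
The harmony at that moment is F minor seventh chord (F, Ab, C, Eb); B3 is not a chord tone.
It is approached by step down from C4 and left by step up to C4.
Step away and step back to the same note — a neighbor tone (lower neighbor).

C4 (beat 2) — neighbor tone; D5 (beat 6) — escape tone; B3 (beat 9) — neighbor tone.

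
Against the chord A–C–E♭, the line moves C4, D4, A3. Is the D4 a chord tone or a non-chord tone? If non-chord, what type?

The harmony at that moment is A diminished triad (A, C, E♭); D4 is not a chord tone.
It is approached by step up from C4 and left by leap down to A3.
Step in, leap out — an escape tone.

Non-chord tone — an escape tone.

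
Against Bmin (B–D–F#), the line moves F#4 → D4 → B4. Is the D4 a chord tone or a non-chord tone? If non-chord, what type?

B minor triad contains B, D, F#; D is the third, so it is a chord tone.

Chord tone (the third of B minor triad).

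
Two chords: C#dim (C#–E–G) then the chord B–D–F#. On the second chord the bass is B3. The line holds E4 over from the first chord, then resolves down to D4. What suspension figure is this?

At the second chord the bass is B3. The suspended E4 lies a fourth above the bass; after resolving down by step to D4, the interval above the bass becomes a third.
Suspension figures are named by those two intervals: 4–3.

4–3 suspension.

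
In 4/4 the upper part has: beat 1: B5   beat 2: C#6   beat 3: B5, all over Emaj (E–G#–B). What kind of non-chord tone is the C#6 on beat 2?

The harmony at that moment is E major triad (E, G#, B); C#6 is not a chord tone.
It is approached by step up from B5 and left by step down to B5.
Step away and step back to the same note — a neighbor tone (upper neighbor).

Upper neighbor tone.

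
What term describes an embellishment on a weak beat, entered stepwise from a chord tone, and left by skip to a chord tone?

Approach: by step. Departure: by leap. Metric position: weak.
Step in, leap out, from a weak position — an escape tone (échappée). (It is the mirror image of the appoggiatura, which leaps in and steps out on a strong beat.)

Escape tone.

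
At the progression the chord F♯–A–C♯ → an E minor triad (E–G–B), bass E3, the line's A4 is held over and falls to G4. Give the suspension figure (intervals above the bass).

4–3 suspension.

At the second chord the bass is E3. The suspended A4 lies a fourth above the bass; after resolving down by step to G4, the interval above the bass becomes a third.
Suspension figures are named by those two intervals: 4–3.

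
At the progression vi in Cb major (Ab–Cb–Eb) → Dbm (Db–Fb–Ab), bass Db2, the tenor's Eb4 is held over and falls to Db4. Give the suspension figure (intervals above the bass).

9–8 suspension.

At the second chord the bass is Db2. The suspended Eb4 lies a ninth above the bass; after resolving down by step to Db4, the interval above the bass becomes an octave.
Suspension figures are named by those two intervals: 9–8.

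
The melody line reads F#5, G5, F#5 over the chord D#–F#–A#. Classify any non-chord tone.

G5 is a neighbor tone.

The harmony at that moment is D# minor triad (D#, F#, A#); G5 is not a chord tone.
It is approached by step up from F#5 and left by step down to F#5.
Step away and step back to the same note — a neighbor tone (upper neighbor).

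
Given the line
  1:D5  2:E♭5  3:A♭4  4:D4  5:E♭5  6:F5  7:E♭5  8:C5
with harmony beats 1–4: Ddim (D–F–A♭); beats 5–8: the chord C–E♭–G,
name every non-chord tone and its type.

E♭5 (beat 2) — escape tone; F5 (beat 6) — neighbor tone.

The harmony at that moment is D diminished triad (D, F, A♭); E♭5 is not a chord tone.
It is approached by step up from D5 and left by leap down to A♭4.
Step in, leap out — an escape tone.
The harmony at that moment is C minor triad (C, E♭, G); F5 is not a chord tone.
It is approached by step up from E♭5 and left by step down to E♭5.
Step away and step back to the same note — a neighbor tone (upper neighbor).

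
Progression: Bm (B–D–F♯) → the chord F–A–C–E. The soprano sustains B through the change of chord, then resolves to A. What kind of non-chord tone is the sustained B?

The harmony at that moment is F major seventh chord (F, A, C, E); B is not a chord tone.
It is held over (the same pitch as the preceding B) and left by step down to A.
Held over from the previous chord and resolving down by step — a suspension.

B is a suspension.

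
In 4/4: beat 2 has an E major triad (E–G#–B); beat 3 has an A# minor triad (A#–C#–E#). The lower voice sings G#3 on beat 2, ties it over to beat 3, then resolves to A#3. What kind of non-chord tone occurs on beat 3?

Retardation.

The harmony at that moment is A# minor triad (A#, C#, E#); G#3 is not a chord tone.
It is held over (the same pitch as the preceding G#3) and left by step up to A#3.
Held over from the previous chord and resolving up by step — a retardation.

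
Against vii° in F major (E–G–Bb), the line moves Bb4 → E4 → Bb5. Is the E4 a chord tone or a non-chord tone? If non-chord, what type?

Chord tone (the root of E diminished triad).

E diminished triad contains E, G, Bb; E is the root, so it is a chord tone.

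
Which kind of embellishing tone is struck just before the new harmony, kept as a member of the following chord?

Anticipation.

Approach: ahead of the chord change (typically by step), so it is dissonant against the current harmony. Departure: none — the same pitch is restated or held and is a chord tone of the new harmony.
Dissonant first, consonant once the harmony catches up: the note simply arrives early — an anticipation. (The reverse timing, consonant first and dissonant after the change, would be a suspension or retardation.)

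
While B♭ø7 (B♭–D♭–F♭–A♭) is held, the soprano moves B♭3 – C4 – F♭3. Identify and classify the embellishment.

C4 is an escape tone.

The harmony at that moment is B♭ half-diminished seventh chord (B♭, D♭, F♭, A♭); C4 is not a chord tone.
It is approached by step up from B♭3 and left by leap down to F♭3.
Step in, leap out — an escape tone.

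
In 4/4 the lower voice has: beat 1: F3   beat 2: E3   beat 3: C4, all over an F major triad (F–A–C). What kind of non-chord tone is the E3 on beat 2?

Escape tone.

The harmony at that moment is F major triad (F, A, C); E3 is not a chord tone.
It is approached by step down from F3 and left by leap up to C4.
Step in, leap out, on a weak beat — an escape tone.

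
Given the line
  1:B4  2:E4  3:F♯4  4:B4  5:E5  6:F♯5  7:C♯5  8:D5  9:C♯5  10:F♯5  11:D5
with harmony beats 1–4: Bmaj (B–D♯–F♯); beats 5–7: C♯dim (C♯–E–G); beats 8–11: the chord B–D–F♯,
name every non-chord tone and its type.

E4 (beat 2) — appoggiatura; F♯5 (beat 6) — escape tone; C♯5 (beat 9) — escape tone.

The harmony at that moment is B major triad (B, D♯, F♯); E4 is not a chord tone.
It is approached by leap down from B4 and left by step up to F♯4.
Leap in, step out — an appoggiatura.
The harmony at that moment is C♯ diminished triad (C♯, E, G); F♯5 is not a chord tone.
It is approached by step up from E5 and left by leap down to C♯5.
Step in, leap out — an escape tone.
The harmony at that moment is B minor triad (B, D, F♯); C♯5 is not a chord tone.
It is approached by step down from D5 and left by leap up to F♯5.
Step in, leap out — an escape tone.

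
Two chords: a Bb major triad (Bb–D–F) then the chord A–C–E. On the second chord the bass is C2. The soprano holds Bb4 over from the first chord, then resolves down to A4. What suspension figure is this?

7–6 suspension.

At the second chord the bass is C2. The suspended Bb4 lies a seventh above the bass; after resolving down by step to A4, the interval above the bass becomes a sixth.
Suspension figures are named by those two intervals: 7–6.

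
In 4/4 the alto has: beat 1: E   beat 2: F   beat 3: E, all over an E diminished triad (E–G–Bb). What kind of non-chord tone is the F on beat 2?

Upper neighbor tone.

The harmony at that moment is E diminished triad (E, G, Bb); F is not a chord tone.
It is approached by step up from E and left by step down to E.
Step away and step back to the same note — a neighbor tone (upper neighbor).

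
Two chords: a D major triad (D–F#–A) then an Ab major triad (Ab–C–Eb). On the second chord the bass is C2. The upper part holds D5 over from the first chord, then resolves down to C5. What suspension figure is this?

At the second chord the bass is C2. The suspended D5 lies a ninth above the bass; after resolving down by step to C5, the interval above the bass becomes an octave.
Suspension figures are named by those two intervals: 9–8.

9–8 suspension.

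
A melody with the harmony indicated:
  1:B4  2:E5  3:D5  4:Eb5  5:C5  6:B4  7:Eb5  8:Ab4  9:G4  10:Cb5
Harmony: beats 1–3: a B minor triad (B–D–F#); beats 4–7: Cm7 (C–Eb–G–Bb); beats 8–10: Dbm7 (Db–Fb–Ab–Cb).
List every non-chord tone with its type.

E5 (beat 2) — appoggiatura; B4 (beat 6) — escape tone; G4 (beat 9) — escape tone.

The harmony at that moment is B minor triad (B, D, F#); E5 is not a chord tone.
It is approached by leap up from B4 and left by step down to D5.
Leap in, step out — an appoggiatura.
The harmony at that moment is C minor seventh chord (C, Eb, G, Bb); B4 is not a chord tone.
It is approached by step down from C5 and left by leap up to Eb5.
Step in, leap out — an escape tone.
The harmony at that moment is Db minor seventh chord (Db, Fb, Ab, Cb); G4 is not a chord tone.
It is approached by step down from Ab4 and left by leap up to Cb5.
Step in, leap out — an escape tone.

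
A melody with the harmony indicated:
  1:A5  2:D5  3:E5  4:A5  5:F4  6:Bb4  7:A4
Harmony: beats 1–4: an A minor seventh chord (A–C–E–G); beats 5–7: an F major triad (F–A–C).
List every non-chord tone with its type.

The harmony at that moment is A minor seventh chord (A, C, E, G); D5 is not a chord tone.
It is approached by leap down from A5 and left by step up to E5.
Leap in, step out — an appoggiatura.
The harmony at that moment is F major triad (F, A, C); Bb4 is not a chord tone.
It is approached by leap up from F4 and left by step down to A4.
Leap in, step out — an appoggiatura.

D5 (beat 2) — appoggiatura; Bb4 (beat 6) — appoggiatura.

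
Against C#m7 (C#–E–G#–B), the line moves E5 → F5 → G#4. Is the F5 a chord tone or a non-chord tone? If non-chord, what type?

The harmony at that moment is C# minor seventh chord (C#, E, G#, B); F5 is not a chord tone.
It is approached by step up from E5 and left by leap down to G#4.
Step in, leap out — an escape tone.

Non-chord tone — an escape tone.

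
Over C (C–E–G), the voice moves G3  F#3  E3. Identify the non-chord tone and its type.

F#3 is a passing tone.

The harmony at that moment is C major triad (C, E, G); F#3 is not a chord tone.
It is approached by step down from G3 and left by step down to E3.
Step in, step out in the same direction — a passing tone.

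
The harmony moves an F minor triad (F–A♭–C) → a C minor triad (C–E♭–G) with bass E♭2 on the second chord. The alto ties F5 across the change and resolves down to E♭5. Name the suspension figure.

9–8 suspension.

At the second chord the bass is E♭2. The suspended F5 lies a ninth above the bass; after resolving down by step to E♭5, the interval above the bass becomes an octave.
Suspension figures are named by those two intervals: 9–8.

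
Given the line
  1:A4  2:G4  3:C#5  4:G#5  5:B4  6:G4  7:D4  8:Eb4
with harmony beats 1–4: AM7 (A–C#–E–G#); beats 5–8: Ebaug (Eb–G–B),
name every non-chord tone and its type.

G4 (beat 2) — escape tone; D4 (beat 7) — appoggiatura.

The harmony at that moment is A major seventh chord (A, C#, E, G#); G4 is not a chord tone.
It is approached by step down from A4 and left by leap up to C#5.
Step in, leap out — an escape tone.
The harmony at that moment is Eb augmented triad (Eb, G, B); D4 is not a chord tone.
It is approached by leap down from G4 and left by step up to Eb4.
Leap in, step out — an appoggiatura.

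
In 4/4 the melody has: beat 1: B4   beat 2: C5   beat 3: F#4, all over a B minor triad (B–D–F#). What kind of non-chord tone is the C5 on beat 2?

The harmony at that moment is B minor triad (B, D, F#); C5 is not a chord tone.
It is approached by step up from B4 and left by leap down to F#4.
Step in, leap out, on a weak beat — an escape tone.

Escape tone.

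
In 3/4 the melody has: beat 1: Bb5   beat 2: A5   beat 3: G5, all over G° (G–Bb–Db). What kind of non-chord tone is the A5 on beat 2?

Passing tone.

The harmony at that moment is G diminished triad (G, Bb, Db); A5 is not a chord tone.
It is approached by step down from Bb5 and left by step down to G5.
Step in, step out in the same direction — a passing tone.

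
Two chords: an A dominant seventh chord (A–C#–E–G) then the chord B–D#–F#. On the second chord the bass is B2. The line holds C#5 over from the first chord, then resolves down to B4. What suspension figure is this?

9–8 suspension.

At the second chord the bass is B2. The suspended C#5 lies a ninth above the bass; after resolving down by step to B4, the interval above the bass becomes an octave.
Suspension figures are named by those two intervals: 9–8.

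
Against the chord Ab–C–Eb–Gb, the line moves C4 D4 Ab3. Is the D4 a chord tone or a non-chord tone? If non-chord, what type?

The harmony at that moment is Ab dominant seventh chord (Ab, C, Eb, Gb); D4 is not a chord tone.
It is approached by step up from C4 and left by leap down to Ab3.
Step in, leap out — an escape tone.

Non-chord tone — an escape tone.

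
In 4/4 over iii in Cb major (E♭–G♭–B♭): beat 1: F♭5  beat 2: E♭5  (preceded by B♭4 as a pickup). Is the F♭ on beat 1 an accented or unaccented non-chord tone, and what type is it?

The harmony at that moment is E♭ minor triad (E♭, G♭, B♭); F♭5 is not a chord tone.
It is approached by leap up from B♭4 and left by step down to E♭5.
Leap in, step out — an appoggiatura.
It falls on the downbeat, so it is accented.

Accented appoggiatura.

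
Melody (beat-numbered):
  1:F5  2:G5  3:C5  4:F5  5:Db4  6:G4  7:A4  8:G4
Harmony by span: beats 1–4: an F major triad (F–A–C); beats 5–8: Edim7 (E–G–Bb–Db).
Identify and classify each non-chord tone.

G5 (beat 2) — escape tone; A4 (beat 7) — neighbor tone.

The harmony at that moment is F major triad (F, A, C); G5 is not a chord tone.
It is approached by step up from F5 and left by leap down to C5.
Step in, leap out — an escape tone.
The harmony at that moment is E diminished seventh chord (E, G, Bb, Db); A4 is not a chord tone.
It is approached by step up from G4 and left by step down to G4.
Step away and step back to the same note — a neighbor tone (upper neighbor).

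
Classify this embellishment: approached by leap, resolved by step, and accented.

Approach: by leap. Departure: by step. Metric position: strong.
Leap in, step out, in a metrically strong position — an appoggiatura. (It is the mirror image of the escape tone, which steps in and leaps out from a weak position.)

Appoggiatura.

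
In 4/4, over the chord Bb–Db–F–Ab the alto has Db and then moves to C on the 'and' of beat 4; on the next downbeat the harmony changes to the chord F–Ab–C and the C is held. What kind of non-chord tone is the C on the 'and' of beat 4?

Anticipation.

The harmony at that moment is Bb minor seventh chord (Bb, Db, F, Ab); C is not a chord tone.
It is approached by step down from Db and then sustained as the same pitch into the next harmony.
Arriving early and becoming a chord tone when the harmony changes — an anticipation.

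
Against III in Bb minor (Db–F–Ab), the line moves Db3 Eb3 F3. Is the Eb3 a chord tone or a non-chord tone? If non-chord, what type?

Non-chord tone — a passing tone.

The harmony at that moment is Db major triad (Db, F, Ab); Eb3 is not a chord tone.
It is approached by step up from Db3 and left by step up to F3.
Step in, step out in the same direction — a passing tone.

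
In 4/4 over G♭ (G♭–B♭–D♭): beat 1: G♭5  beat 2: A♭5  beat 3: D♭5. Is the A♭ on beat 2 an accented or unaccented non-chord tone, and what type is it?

The harmony at that moment is G♭ major triad (G♭, B♭, D♭); A♭5 is not a chord tone.
It is approached by step up from G♭5 and left by leap down to D♭5.
Step in, leap out — an escape tone.
It falls on a weak beat, so it is unaccented.

Unaccented escape tone.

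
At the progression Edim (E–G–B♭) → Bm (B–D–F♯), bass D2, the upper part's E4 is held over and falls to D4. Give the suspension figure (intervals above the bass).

At the second chord the bass is D2. The suspended E4 lies a ninth above the bass; after resolving down by step to D4, the interval above the bass becomes an octave.
Suspension figures are named by those two intervals: 9–8.

9–8 suspension.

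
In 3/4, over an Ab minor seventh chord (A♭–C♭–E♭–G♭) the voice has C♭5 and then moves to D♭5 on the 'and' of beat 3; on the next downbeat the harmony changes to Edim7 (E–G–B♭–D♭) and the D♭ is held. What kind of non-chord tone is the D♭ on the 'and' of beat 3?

Anticipation.

The harmony at that moment is A♭ minor seventh chord (A♭, C♭, E♭, G♭); D♭5 is not a chord tone.
It is approached by step up from C♭5 and then sustained as the same pitch into the next harmony.
Arriving early and becoming a chord tone when the harmony changes — an anticipation.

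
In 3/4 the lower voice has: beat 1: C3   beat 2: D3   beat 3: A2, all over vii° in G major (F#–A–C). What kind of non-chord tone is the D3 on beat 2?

Escape tone.

The harmony at that moment is F# diminished triad (F#, A, C); D3 is not a chord tone.
It is approached by step up from C3 and left by leap down to A2.
Step in, leap out, on a weak beat — an escape tone.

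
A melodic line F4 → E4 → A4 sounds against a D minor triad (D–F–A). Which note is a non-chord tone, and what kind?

The harmony at that moment is D minor triad (D, F, A); E4 is not a chord tone.
It is approached by step down from F4 and left by leap up to A4.
Step in, leap out — an escape tone.

E4 is an escape tone.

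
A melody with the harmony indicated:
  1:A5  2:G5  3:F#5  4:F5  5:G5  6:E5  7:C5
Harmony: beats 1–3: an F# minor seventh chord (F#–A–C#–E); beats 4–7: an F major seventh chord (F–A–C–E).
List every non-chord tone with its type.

The harmony at that moment is F# minor seventh chord (F#, A, C#, E); G5 is not a chord tone.
It is approached by step down from A5 and left by step down to F#5.
Step in, step out in the same direction — a passing tone.
The harmony at that moment is F major seventh chord (F, A, C, E); G5 is not a chord tone.
It is approached by step up from F5 and left by leap down to E5.
Step in, leap out — an escape tone.

G5 (beat 2) — passing tone; G5 (beat 5) — escape tone.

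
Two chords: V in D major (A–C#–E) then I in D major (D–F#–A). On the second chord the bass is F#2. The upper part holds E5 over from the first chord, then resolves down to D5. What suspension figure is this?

7–6 suspension.

At the second chord the bass is F#2. The suspended E5 lies a seventh above the bass; after resolving down by step to D5, the interval above the bass becomes a sixth.
Suspension figures are named by those two intervals: 7–6.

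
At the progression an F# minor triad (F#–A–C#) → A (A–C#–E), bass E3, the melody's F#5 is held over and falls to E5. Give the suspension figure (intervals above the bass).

9–8 suspension.

At the second chord the bass is E3. The suspended F#5 lies a ninth above the bass; after resolving down by step to E5, the interval above the bass becomes an octave.
Suspension figures are named by those two intervals: 9–8.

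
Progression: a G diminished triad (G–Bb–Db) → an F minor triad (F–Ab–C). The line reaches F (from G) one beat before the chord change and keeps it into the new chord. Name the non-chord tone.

F is an anticipation.

The harmony at that moment is G diminished triad (G, Bb, Db); F is not a chord tone.
It is approached by step down from G and then sustained as the same pitch into the next harmony.
Arriving early and becoming a chord tone when the harmony changes — an anticipation.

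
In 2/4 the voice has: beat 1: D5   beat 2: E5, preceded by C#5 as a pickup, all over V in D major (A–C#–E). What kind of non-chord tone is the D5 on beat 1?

The harmony at that moment is A major triad (A, C#, E); D5 is not a chord tone.
It is approached by step up from C#5 and left by step up to E5.
Step in, step out in the same direction — a passing tone.

Passing tone.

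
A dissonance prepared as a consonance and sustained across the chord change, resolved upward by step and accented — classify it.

Retardation.

Approach: by preparation — the pitch is first a chord tone, then held (tied or repeated) while the harmony changes under it. Departure: up by step. Metric position: strong.
A prepared dissonance that resolves upward by step — a retardation. (The same figure resolving downward would be a suspension.)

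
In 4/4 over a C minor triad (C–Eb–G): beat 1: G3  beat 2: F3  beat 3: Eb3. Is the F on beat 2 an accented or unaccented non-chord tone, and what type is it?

The harmony at that moment is C minor triad (C, Eb, G); F3 is not a chord tone.
It is approached by step down from G3 and left by step down to Eb3.
Step in, step out in the same direction — a passing tone.
It falls on a weak beat, so it is unaccented.

Unaccented passing tone.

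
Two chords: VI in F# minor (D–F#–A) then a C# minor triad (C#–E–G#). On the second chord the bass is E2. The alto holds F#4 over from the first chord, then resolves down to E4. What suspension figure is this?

9–8 suspension.

At the second chord the bass is E2. The suspended F#4 lies a ninth above the bass; after resolving down by step to E4, the interval above the bass becomes an octave.
Suspension figures are named by those two intervals: 9–8.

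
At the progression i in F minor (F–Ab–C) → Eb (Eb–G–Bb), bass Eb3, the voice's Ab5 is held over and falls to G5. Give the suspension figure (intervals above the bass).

4–3 suspension.

At the second chord the bass is Eb3. The suspended Ab5 lies a fourth above the bass; after resolving down by step to G5, the interval above the bass becomes a third.
Suspension figures are named by those two intervals: 4–3.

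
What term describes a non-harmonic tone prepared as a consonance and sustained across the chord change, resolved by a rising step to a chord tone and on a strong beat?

Retardation.

Approach: by preparation — the pitch is first a chord tone, then held (tied or repeated) while the harmony changes under it. Departure: up by step. Metric position: strong.
A prepared dissonance that resolves upward by step — a retardation. (The same figure resolving downward would be a suspension.)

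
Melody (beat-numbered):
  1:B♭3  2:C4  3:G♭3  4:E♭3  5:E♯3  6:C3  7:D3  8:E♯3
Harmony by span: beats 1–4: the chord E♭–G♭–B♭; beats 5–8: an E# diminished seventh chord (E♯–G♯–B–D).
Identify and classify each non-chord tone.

C4 (beat 2) — escape tone; C3 (beat 6) — appoggiatura.

The harmony at that moment is E♭ minor triad (E♭, G♭, B♭); C4 is not a chord tone.
It is approached by step up from B♭3 and left by leap down to G♭3.
Step in, leap out — an escape tone.
The harmony at that moment is E♯ diminished seventh chord (E♯, G♯, B, D); C3 is not a chord tone.
It is approached by leap down from E♯3 and left by step up to D3.
Leap in, step out — an appoggiatura.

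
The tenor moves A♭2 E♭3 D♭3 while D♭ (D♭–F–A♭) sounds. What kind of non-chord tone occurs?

The harmony at that moment is D♭ major triad (D♭, F, A♭); E♭3 is not a chord tone.
It is approached by leap up from A♭2 and left by step down to D♭3.
Leap in, step out — an appoggiatura.

E♭3 is an appoggiatura.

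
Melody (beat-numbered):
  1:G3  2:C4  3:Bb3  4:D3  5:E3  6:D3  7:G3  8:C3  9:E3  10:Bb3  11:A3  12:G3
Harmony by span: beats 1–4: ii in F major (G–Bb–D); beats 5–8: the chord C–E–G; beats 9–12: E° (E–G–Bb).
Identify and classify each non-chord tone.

The harmony at that moment is G minor triad (G, Bb, D); C4 is not a chord tone.
It is approached by leap up from G3 and left by step down to Bb3.
Leap in, step out — an appoggiatura.
The harmony at that moment is C major triad (C, E, G); D3 is not a chord tone.
It is approached by step down from E3 and left by leap up to G3.
Step in, leap out — an escape tone.
The harmony at that moment is E diminished triad (E, G, Bb); A3 is not a chord tone.
It is approached by step down from Bb3 and left by step down to G3.
Step in, step out in the same direction — a passing tone.

C4 (beat 2) — appoggiatura; D3 (beat 6) — escape tone; A3 (beat 11) — passing tone.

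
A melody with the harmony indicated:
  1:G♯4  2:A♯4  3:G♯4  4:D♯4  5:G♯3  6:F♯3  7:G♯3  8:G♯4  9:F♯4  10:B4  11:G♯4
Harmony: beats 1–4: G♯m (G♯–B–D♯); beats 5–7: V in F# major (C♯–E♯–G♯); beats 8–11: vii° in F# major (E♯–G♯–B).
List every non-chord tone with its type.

The harmony at that moment is G♯ minor triad (G♯, B, D♯); A♯4 is not a chord tone.
It is approached by step up from G♯4 and left by step down to G♯4.
Step away and step back to the same note — a neighbor tone (upper neighbor).
The harmony at that moment is C♯ major triad (C♯, E♯, G♯); F♯3 is not a chord tone.
It is approached by step down from G♯3 and left by step up to G♯3.
Step away and step back to the same note — a neighbor tone (lower neighbor).
The harmony at that moment is E♯ diminished triad (E♯, G♯, B); F♯4 is not a chord tone.
It is approached by step down from G♯4 and left by leap up to B4.
Step in, leap out — an escape tone.

A♯4 (beat 2) — neighbor tone; F♯3 (beat 6) — neighbor tone; F♯4 (beat 9) — escape tone.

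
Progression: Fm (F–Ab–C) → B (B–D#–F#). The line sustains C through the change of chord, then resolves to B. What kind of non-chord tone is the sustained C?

The harmony at that moment is B major triad (B, D#, F#); C is not a chord tone.
It is held over (the same pitch as the preceding C) and left by step down to B.
Held over from the previous chord and resolving down by step — a suspension.

C is a suspension.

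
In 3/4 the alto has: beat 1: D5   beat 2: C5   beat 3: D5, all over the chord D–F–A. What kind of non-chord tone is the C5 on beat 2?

The harmony at that moment is D minor triad (D, F, A); C5 is not a chord tone.
It is approached by step down from D5 and left by step up to D5.
Step away and step back to the same note — a neighbor tone (lower neighbor).

Lower neighbor tone.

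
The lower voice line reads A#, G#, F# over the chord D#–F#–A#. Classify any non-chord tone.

G# is a passing tone.

The harmony at that moment is D# minor triad (D#, F#, A#); G# is not a chord tone.
It is approached by step down from A# and left by step down to F#.
Step in, step out in the same direction — a passing tone.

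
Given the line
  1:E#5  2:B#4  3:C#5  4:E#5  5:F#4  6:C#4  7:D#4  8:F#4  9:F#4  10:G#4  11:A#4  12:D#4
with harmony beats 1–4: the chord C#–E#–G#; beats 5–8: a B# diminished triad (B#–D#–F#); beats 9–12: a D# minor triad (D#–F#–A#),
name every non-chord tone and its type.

The harmony at that moment is C# major triad (C#, E#, G#); B#4 is not a chord tone.
It is approached by leap down from E#5 and left by step up to C#5.
Leap in, step out — an appoggiatura.
The harmony at that moment is B# diminished triad (B#, D#, F#); C#4 is not a chord tone.
It is approached by leap down from F#4 and left by step up to D#4.
Leap in, step out — an appoggiatura.
The harmony at that moment is D# minor triad (D#, F#, A#); G#4 is not a chord tone.
It is approached by step up from F#4 and left by step up to A#4.
Step in, step out in the same direction — a passing tone.

B#4 (beat 2) — appoggiatura; C#4 (beat 6) — appoggiatura; G#4 (beat 10) — passing tone.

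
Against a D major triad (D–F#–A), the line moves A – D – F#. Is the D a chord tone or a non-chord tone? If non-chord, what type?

D major triad contains D, F#, A; D is the root, so it is a chord tone.

Chord tone (the root of D major triad).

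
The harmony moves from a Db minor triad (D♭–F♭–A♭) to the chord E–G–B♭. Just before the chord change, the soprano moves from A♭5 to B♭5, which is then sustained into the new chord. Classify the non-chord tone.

The harmony at that moment is D♭ minor triad (D♭, F♭, A♭); B♭5 is not a chord tone.
It is approached by step up from A♭5 and then sustained as the same pitch into the next harmony.
Arriving early and becoming a chord tone when the harmony changes — an anticipation.

B♭5 is an anticipation.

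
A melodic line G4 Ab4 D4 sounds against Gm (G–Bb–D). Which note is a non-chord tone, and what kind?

The harmony at that moment is G minor triad (G, Bb, D); Ab4 is not a chord tone.
It is approached by step up from G4 and left by leap down to D4.
Step in, leap out — an escape tone.

Ab4 is an escape tone.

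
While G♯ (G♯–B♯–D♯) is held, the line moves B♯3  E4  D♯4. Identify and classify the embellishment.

The harmony at that moment is G♯ major triad (G♯, B♯, D♯); E4 is not a chord tone.
It is approached by leap up from B♯3 and left by step down to D♯4.
Leap in, step out — an appoggiatura.

E4 is an appoggiatura.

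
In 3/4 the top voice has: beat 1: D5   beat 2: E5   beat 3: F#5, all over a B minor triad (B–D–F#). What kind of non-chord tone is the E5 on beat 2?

The harmony at that moment is B minor triad (B, D, F#); E5 is not a chord tone.
It is approached by step up from D5 and left by step up to F#5.
Step in, step out in the same direction — a passing tone.

Passing tone.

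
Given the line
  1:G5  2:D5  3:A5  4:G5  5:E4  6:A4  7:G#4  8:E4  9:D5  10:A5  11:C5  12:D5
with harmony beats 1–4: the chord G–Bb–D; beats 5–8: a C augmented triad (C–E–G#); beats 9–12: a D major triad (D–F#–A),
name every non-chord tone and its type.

The harmony at that moment is G minor triad (G, Bb, D); A5 is not a chord tone.
It is approached by leap up from D5 and left by step down to G5.
Leap in, step out — an appoggiatura.
The harmony at that moment is C augmented triad (C, E, G#); A4 is not a chord tone.
It is approached by leap up from E4 and left by step down to G#4.
Leap in, step out — an appoggiatura.
The harmony at that moment is D major triad (D, F#, A); C5 is not a chord tone.
It is approached by leap down from A5 and left by step up to D5.
Leap in, step out — an appoggiatura.

A5 (beat 3) — appoggiatura; A4 (beat 6) — appoggiatura; C5 (beat 11) — appoggiatura.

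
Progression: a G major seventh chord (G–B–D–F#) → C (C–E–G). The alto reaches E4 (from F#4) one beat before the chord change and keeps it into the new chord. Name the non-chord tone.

E4 is an anticipation.

The harmony at that moment is G major seventh chord (G, B, D, F#); E4 is not a chord tone.
It is approached by step down from F#4 and then sustained as the same pitch into the next harmony.
Arriving early and becoming a chord tone when the harmony changes — an anticipation.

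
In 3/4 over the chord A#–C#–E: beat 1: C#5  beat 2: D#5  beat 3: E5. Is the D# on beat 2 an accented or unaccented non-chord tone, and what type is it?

Unaccented passing tone.

The harmony at that moment is A# diminished triad (A#, C#, E); D#5 is not a chord tone.
It is approached by step up from C#5 and left by step up to E5.
Step in, step out in the same direction — a passing tone.
It falls on a weak beat, so it is unaccented.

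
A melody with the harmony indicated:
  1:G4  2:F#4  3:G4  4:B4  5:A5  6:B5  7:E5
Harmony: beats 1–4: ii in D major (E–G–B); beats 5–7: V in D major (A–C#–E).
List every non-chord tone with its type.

The harmony at that moment is E minor triad (E, G, B); F#4 is not a chord tone.
It is approached by step down from G4 and left by step up to G4.
Step away and step back to the same note — a neighbor tone (lower neighbor).
The harmony at that moment is A major triad (A, C#, E); B5 is not a chord tone.
It is approached by step up from A5 and left by leap down to E5.
Step in, leap out — an escape tone.

F#4 (beat 2) — neighbor tone; B5 (beat 6) — escape tone.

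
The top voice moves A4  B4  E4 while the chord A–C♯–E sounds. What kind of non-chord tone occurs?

B4 is an escape tone.

The harmony at that moment is A major triad (A, C♯, E); B4 is not a chord tone.
It is approached by step up from A4 and left by leap down to E4.
Step in, leap out — an escape tone.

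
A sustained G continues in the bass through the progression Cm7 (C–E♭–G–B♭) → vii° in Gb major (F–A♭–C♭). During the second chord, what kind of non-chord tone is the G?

The harmony at that moment is F diminished triad (F, A♭, C♭); G is not a chord tone.
It is held over (the same pitch as the preceding G) and then sustained as the same pitch into the next harmony.
Sustained through a change of harmony — a pedal tone.

Pedal tone (pedal point).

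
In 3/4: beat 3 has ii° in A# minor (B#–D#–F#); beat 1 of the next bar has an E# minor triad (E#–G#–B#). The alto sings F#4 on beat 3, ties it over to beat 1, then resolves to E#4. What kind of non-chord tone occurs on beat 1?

Suspension.

The harmony at that moment is E# minor triad (E#, G#, B#); F#4 is not a chord tone.
It is held over (the same pitch as the preceding F#4) and left by step down to E#4.
Held over from the previous chord and resolving down by step — a suspension.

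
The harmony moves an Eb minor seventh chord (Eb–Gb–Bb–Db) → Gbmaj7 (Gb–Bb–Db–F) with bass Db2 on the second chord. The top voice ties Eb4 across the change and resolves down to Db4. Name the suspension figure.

At the second chord the bass is Db2. The suspended Eb4 lies a ninth above the bass; after resolving down by step to Db4, the interval above the bass becomes an octave.
Suspension figures are named by those two intervals: 9–8.

9–8 suspension.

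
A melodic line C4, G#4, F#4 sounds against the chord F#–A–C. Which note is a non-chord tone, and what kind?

G#4 is an appoggiatura.

The harmony at that moment is F# diminished triad (F#, A, C); G#4 is not a chord tone.
It is approached by leap up from C4 and left by step down to F#4.
Leap in, step out — an appoggiatura.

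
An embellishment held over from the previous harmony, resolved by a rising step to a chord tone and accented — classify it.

Retardation.

Approach: by preparation — the pitch is first a chord tone, then held (tied or repeated) while the harmony changes under it. Departure: up by step. Metric position: strong.
A prepared dissonance that resolves upward by step — a retardation. (The same figure resolving downward would be a suspension.)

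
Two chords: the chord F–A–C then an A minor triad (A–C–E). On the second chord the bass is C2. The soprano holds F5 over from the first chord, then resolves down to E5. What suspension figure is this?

4–3 suspension.

At the second chord the bass is C2. The suspended F5 lies a fourth above the bass; after resolving down by step to E5, the interval above the bass becomes a third.
Suspension figures are named by those two intervals: 4–3.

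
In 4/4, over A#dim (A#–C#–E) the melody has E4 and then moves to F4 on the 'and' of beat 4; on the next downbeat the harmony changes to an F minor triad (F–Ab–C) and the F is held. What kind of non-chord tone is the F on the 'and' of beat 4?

Anticipation.

The harmony at that moment is A# diminished triad (A#, C#, E); F4 is not a chord tone.
It is approached by step up from E4 and then sustained as the same pitch into the next harmony.
Arriving early and becoming a chord tone when the harmony changes — an anticipation.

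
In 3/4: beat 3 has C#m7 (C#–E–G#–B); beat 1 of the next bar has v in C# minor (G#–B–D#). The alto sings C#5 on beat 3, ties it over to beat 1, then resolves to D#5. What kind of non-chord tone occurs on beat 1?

Retardation.

The harmony at that moment is G# minor triad (G#, B, D#); C#5 is not a chord tone.
It is held over (the same pitch as the preceding C#5) and left by step up to D#5.
Held over from the previous chord and resolving up by step — a retardation.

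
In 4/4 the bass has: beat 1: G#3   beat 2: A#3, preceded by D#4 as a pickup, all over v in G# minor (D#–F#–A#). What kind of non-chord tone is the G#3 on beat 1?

Appoggiatura.

The harmony at that moment is D# minor triad (D#, F#, A#); G#3 is not a chord tone.
It is approached by leap down from D#4 and left by step up to A#3.
Leap in, step out, metrically accented — an appoggiatura.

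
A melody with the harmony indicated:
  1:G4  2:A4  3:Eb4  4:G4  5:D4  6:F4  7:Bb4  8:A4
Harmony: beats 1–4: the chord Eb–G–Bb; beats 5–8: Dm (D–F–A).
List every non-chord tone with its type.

A4 (beat 2) — escape tone; Bb4 (beat 7) — appoggiatura.

The harmony at that moment is Eb major triad (Eb, G, Bb); A4 is not a chord tone.
It is approached by step up from G4 and left by leap down to Eb4.
Step in, leap out — an escape tone.
The harmony at that moment is D minor triad (D, F, A); Bb4 is not a chord tone.
It is approached by leap up from F4 and left by step down to A4.
Leap in, step out — an appoggiatura.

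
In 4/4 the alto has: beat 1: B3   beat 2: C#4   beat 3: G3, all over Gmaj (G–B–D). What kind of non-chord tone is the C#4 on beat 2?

The harmony at that moment is G major triad (G, B, D); C#4 is not a chord tone.
It is approached by step up from B3 and left by leap down to G3.
Step in, leap out, on a weak beat — an escape tone.

Escape tone.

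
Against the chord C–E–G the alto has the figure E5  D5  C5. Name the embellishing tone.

The harmony at that moment is C major triad (C, E, G); D5 is not a chord tone.
It is approached by step down from E5 and left by step down to C5.
Step in, step out in the same direction — a passing tone.

D5 is a passing tone.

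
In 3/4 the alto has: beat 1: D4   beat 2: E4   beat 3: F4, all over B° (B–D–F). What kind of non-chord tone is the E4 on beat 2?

Passing tone.

The harmony at that moment is B diminished triad (B, D, F); E4 is not a chord tone.
It is approached by step up from D4 and left by step up to F4.
Step in, step out in the same direction — a passing tone.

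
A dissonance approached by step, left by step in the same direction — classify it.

Passing tone.

Approach: by step. Departure: by step, continuing in the same direction.
Stepwise on both sides with no change of direction means the note fills in the space between two different chord tones — a passing tone. (Had it turned back to its starting note it would be a neighbor tone instead.)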